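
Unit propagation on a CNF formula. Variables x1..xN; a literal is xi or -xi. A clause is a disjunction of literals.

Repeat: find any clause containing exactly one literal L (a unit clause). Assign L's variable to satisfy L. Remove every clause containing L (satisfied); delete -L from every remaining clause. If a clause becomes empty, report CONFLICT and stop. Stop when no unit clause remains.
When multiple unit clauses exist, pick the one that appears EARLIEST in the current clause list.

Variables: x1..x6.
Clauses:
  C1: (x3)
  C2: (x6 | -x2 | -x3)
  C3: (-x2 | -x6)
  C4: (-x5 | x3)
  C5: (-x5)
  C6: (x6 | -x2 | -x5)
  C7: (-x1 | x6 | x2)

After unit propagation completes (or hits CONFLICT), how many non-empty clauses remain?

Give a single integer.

unit clause [3] forces x3=T; simplify:
  drop -3 from [6, -2, -3] -> [6, -2]
  satisfied 2 clause(s); 5 remain; assigned so far: [3]
unit clause [-5] forces x5=F; simplify:
  satisfied 2 clause(s); 3 remain; assigned so far: [3, 5]

Answer: 3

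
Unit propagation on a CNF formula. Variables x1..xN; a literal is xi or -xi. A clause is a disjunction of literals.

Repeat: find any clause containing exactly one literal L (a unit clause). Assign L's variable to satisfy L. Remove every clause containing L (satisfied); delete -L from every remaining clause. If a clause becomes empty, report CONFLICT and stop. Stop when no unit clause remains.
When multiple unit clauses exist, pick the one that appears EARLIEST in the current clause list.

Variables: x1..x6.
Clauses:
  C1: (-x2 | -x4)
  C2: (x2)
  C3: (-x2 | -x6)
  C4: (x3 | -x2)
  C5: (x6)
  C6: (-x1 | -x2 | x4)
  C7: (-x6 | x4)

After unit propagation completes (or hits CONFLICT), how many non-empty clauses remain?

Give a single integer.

unit clause [2] forces x2=T; simplify:
  drop -2 from [-2, -4] -> [-4]
  drop -2 from [-2, -6] -> [-6]
  drop -2 from [3, -2] -> [3]
  drop -2 from [-1, -2, 4] -> [-1, 4]
  satisfied 1 clause(s); 6 remain; assigned so far: [2]
unit clause [-4] forces x4=F; simplify:
  drop 4 from [-1, 4] -> [-1]
  drop 4 from [-6, 4] -> [-6]
  satisfied 1 clause(s); 5 remain; assigned so far: [2, 4]
unit clause [-6] forces x6=F; simplify:
  drop 6 from [6] -> [] (empty!)
  satisfied 2 clause(s); 3 remain; assigned so far: [2, 4, 6]
CONFLICT (empty clause)

Answer: 2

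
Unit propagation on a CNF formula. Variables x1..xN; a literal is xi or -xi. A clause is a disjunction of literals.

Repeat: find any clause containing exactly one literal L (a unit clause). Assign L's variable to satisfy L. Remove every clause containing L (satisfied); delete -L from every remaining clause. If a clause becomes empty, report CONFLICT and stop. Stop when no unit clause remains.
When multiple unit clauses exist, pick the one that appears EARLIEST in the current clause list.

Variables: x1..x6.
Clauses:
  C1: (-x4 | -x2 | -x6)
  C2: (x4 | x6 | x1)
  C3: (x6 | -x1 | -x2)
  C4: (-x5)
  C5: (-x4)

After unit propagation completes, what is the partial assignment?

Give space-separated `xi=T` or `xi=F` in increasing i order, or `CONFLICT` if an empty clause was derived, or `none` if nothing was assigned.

Answer: x4=F x5=F

Derivation:
unit clause [-5] forces x5=F; simplify:
  satisfied 1 clause(s); 4 remain; assigned so far: [5]
unit clause [-4] forces x4=F; simplify:
  drop 4 from [4, 6, 1] -> [6, 1]
  satisfied 2 clause(s); 2 remain; assigned so far: [4, 5]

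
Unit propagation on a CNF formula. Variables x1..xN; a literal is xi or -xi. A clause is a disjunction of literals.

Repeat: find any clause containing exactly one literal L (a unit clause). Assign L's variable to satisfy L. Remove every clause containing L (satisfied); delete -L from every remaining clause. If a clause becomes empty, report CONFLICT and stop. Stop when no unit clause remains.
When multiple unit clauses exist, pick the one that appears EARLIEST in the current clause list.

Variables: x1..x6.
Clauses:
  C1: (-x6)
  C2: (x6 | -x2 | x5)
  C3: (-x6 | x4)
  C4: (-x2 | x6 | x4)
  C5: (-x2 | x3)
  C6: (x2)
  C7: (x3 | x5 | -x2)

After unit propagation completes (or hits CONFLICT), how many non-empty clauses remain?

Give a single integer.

unit clause [-6] forces x6=F; simplify:
  drop 6 from [6, -2, 5] -> [-2, 5]
  drop 6 from [-2, 6, 4] -> [-2, 4]
  satisfied 2 clause(s); 5 remain; assigned so far: [6]
unit clause [2] forces x2=T; simplify:
  drop -2 from [-2, 5] -> [5]
  drop -2 from [-2, 4] -> [4]
  drop -2 from [-2, 3] -> [3]
  drop -2 from [3, 5, -2] -> [3, 5]
  satisfied 1 clause(s); 4 remain; assigned so far: [2, 6]
unit clause [5] forces x5=T; simplify:
  satisfied 2 clause(s); 2 remain; assigned so far: [2, 5, 6]
unit clause [4] forces x4=T; simplify:
  satisfied 1 clause(s); 1 remain; assigned so far: [2, 4, 5, 6]
unit clause [3] forces x3=T; simplify:
  satisfied 1 clause(s); 0 remain; assigned so far: [2, 3, 4, 5, 6]

Answer: 0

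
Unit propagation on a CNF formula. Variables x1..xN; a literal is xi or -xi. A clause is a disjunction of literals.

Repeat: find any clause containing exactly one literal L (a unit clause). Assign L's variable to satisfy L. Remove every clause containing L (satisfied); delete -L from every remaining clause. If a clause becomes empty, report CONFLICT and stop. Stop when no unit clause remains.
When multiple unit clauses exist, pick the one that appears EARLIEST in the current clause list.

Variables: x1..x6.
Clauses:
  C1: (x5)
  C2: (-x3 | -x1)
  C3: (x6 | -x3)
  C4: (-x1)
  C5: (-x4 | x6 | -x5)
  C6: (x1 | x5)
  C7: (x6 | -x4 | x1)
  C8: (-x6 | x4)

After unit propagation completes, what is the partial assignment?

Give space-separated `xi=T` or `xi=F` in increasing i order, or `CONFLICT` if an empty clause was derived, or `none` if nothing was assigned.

Answer: x1=F x5=T

Derivation:
unit clause [5] forces x5=T; simplify:
  drop -5 from [-4, 6, -5] -> [-4, 6]
  satisfied 2 clause(s); 6 remain; assigned so far: [5]
unit clause [-1] forces x1=F; simplify:
  drop 1 from [6, -4, 1] -> [6, -4]
  satisfied 2 clause(s); 4 remain; assigned so far: [1, 5]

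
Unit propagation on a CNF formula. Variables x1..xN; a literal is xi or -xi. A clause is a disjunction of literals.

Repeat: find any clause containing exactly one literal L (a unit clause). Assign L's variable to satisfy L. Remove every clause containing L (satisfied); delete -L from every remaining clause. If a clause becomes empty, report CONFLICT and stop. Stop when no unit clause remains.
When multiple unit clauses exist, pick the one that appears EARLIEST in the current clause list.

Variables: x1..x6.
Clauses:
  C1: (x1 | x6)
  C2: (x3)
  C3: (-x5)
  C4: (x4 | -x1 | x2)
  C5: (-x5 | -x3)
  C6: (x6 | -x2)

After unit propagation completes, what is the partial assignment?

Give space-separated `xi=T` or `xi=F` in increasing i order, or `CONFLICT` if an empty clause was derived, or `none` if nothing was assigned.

unit clause [3] forces x3=T; simplify:
  drop -3 from [-5, -3] -> [-5]
  satisfied 1 clause(s); 5 remain; assigned so far: [3]
unit clause [-5] forces x5=F; simplify:
  satisfied 2 clause(s); 3 remain; assigned so far: [3, 5]

Answer: x3=T x5=F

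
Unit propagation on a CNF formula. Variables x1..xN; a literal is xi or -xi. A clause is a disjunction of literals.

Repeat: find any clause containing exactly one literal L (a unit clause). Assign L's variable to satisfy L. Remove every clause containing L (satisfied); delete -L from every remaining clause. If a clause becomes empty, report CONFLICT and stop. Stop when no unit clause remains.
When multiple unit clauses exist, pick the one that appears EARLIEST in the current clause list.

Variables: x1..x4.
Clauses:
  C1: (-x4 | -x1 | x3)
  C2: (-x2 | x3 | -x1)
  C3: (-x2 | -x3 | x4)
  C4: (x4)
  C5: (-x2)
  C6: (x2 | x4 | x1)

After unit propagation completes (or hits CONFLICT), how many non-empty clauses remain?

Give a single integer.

Answer: 1

Derivation:
unit clause [4] forces x4=T; simplify:
  drop -4 from [-4, -1, 3] -> [-1, 3]
  satisfied 3 clause(s); 3 remain; assigned so far: [4]
unit clause [-2] forces x2=F; simplify:
  satisfied 2 clause(s); 1 remain; assigned so far: [2, 4]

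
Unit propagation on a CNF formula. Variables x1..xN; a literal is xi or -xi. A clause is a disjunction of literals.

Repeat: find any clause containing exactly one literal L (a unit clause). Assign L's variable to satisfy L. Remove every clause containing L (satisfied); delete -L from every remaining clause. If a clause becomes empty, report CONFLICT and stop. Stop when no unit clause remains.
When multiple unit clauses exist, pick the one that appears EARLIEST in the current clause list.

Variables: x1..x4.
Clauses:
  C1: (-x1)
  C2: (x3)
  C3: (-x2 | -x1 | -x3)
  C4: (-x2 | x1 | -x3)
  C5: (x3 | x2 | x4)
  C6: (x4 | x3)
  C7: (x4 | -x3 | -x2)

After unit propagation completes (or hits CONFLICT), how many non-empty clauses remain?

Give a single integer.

Answer: 0

Derivation:
unit clause [-1] forces x1=F; simplify:
  drop 1 from [-2, 1, -3] -> [-2, -3]
  satisfied 2 clause(s); 5 remain; assigned so far: [1]
unit clause [3] forces x3=T; simplify:
  drop -3 from [-2, -3] -> [-2]
  drop -3 from [4, -3, -2] -> [4, -2]
  satisfied 3 clause(s); 2 remain; assigned so far: [1, 3]
unit clause [-2] forces x2=F; simplify:
  satisfied 2 clause(s); 0 remain; assigned so far: [1, 2, 3]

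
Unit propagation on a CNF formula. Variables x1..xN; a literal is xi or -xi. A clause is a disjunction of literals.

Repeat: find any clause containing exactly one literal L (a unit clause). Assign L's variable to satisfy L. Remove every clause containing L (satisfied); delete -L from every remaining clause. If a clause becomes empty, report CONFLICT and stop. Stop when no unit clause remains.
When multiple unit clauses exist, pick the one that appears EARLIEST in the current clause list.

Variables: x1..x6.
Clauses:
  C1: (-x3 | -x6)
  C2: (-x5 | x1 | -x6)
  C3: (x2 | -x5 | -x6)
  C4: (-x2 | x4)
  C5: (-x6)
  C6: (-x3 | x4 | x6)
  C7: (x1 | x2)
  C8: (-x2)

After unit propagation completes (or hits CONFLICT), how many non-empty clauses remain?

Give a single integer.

unit clause [-6] forces x6=F; simplify:
  drop 6 from [-3, 4, 6] -> [-3, 4]
  satisfied 4 clause(s); 4 remain; assigned so far: [6]
unit clause [-2] forces x2=F; simplify:
  drop 2 from [1, 2] -> [1]
  satisfied 2 clause(s); 2 remain; assigned so far: [2, 6]
unit clause [1] forces x1=T; simplify:
  satisfied 1 clause(s); 1 remain; assigned so far: [1, 2, 6]

Answer: 1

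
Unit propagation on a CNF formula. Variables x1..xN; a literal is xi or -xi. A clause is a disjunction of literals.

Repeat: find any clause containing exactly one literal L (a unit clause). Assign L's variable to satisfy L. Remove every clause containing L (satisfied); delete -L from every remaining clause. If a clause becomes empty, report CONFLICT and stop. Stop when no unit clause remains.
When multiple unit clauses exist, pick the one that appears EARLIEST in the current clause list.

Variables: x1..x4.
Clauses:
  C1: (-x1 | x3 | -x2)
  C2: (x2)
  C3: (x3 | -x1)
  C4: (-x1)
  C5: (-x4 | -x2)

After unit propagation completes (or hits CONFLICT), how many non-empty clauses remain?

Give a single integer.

unit clause [2] forces x2=T; simplify:
  drop -2 from [-1, 3, -2] -> [-1, 3]
  drop -2 from [-4, -2] -> [-4]
  satisfied 1 clause(s); 4 remain; assigned so far: [2]
unit clause [-1] forces x1=F; simplify:
  satisfied 3 clause(s); 1 remain; assigned so far: [1, 2]
unit clause [-4] forces x4=F; simplify:
  satisfied 1 clause(s); 0 remain; assigned so far: [1, 2, 4]

Answer: 0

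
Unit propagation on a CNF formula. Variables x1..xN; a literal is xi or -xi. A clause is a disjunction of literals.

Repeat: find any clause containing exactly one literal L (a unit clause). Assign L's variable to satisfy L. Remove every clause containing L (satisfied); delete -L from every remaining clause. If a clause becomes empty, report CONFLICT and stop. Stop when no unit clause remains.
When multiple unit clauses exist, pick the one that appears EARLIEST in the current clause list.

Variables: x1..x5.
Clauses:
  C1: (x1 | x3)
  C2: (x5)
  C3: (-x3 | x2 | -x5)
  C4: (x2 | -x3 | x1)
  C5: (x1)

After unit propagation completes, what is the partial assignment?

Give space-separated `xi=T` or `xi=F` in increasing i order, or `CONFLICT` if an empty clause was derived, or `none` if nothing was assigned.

unit clause [5] forces x5=T; simplify:
  drop -5 from [-3, 2, -5] -> [-3, 2]
  satisfied 1 clause(s); 4 remain; assigned so far: [5]
unit clause [1] forces x1=T; simplify:
  satisfied 3 clause(s); 1 remain; assigned so far: [1, 5]

Answer: x1=T x5=T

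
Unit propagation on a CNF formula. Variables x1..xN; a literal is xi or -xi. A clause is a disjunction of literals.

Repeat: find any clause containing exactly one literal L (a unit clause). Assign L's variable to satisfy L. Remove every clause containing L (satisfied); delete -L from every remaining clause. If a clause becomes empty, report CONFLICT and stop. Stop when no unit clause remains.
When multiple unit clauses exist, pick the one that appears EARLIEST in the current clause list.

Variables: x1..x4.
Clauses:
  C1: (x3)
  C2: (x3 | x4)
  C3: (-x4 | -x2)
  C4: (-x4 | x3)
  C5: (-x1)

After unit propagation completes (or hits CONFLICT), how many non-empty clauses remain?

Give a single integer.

unit clause [3] forces x3=T; simplify:
  satisfied 3 clause(s); 2 remain; assigned so far: [3]
unit clause [-1] forces x1=F; simplify:
  satisfied 1 clause(s); 1 remain; assigned so far: [1, 3]

Answer: 1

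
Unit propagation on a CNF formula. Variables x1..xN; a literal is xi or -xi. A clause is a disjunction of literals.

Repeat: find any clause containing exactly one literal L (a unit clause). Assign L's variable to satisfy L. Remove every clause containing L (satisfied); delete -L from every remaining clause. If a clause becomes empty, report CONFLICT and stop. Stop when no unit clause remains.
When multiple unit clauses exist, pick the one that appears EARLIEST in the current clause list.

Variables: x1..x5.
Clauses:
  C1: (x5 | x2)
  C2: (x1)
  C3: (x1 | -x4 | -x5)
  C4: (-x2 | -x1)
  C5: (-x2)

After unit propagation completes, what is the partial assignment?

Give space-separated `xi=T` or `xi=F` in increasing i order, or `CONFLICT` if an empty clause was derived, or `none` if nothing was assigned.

Answer: x1=T x2=F x5=T

Derivation:
unit clause [1] forces x1=T; simplify:
  drop -1 from [-2, -1] -> [-2]
  satisfied 2 clause(s); 3 remain; assigned so far: [1]
unit clause [-2] forces x2=F; simplify:
  drop 2 from [5, 2] -> [5]
  satisfied 2 clause(s); 1 remain; assigned so far: [1, 2]
unit clause [5] forces x5=T; simplify:
  satisfied 1 clause(s); 0 remain; assigned so far: [1, 2, 5]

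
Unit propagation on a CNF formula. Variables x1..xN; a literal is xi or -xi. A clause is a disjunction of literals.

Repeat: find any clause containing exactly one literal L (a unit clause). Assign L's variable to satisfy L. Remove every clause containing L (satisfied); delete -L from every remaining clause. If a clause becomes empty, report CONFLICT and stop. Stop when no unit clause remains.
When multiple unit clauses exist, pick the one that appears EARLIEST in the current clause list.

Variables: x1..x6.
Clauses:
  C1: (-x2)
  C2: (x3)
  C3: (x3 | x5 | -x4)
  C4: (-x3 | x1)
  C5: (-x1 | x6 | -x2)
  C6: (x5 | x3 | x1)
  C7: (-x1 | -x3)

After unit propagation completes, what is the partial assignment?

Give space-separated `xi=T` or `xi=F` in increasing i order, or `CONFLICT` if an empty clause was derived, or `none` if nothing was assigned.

unit clause [-2] forces x2=F; simplify:
  satisfied 2 clause(s); 5 remain; assigned so far: [2]
unit clause [3] forces x3=T; simplify:
  drop -3 from [-3, 1] -> [1]
  drop -3 from [-1, -3] -> [-1]
  satisfied 3 clause(s); 2 remain; assigned so far: [2, 3]
unit clause [1] forces x1=T; simplify:
  drop -1 from [-1] -> [] (empty!)
  satisfied 1 clause(s); 1 remain; assigned so far: [1, 2, 3]
CONFLICT (empty clause)

Answer: CONFLICT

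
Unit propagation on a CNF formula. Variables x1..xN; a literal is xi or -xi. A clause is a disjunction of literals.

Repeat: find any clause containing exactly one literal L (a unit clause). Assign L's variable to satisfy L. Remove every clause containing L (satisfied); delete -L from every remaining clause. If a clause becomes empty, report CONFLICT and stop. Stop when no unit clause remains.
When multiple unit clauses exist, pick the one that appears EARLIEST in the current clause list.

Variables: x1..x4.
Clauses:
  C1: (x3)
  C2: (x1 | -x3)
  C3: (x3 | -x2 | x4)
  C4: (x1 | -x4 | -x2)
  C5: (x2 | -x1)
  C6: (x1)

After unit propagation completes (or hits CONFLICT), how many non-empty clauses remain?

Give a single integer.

Answer: 0

Derivation:
unit clause [3] forces x3=T; simplify:
  drop -3 from [1, -3] -> [1]
  satisfied 2 clause(s); 4 remain; assigned so far: [3]
unit clause [1] forces x1=T; simplify:
  drop -1 from [2, -1] -> [2]
  satisfied 3 clause(s); 1 remain; assigned so far: [1, 3]
unit clause [2] forces x2=T; simplify:
  satisfied 1 clause(s); 0 remain; assigned so far: [1, 2, 3]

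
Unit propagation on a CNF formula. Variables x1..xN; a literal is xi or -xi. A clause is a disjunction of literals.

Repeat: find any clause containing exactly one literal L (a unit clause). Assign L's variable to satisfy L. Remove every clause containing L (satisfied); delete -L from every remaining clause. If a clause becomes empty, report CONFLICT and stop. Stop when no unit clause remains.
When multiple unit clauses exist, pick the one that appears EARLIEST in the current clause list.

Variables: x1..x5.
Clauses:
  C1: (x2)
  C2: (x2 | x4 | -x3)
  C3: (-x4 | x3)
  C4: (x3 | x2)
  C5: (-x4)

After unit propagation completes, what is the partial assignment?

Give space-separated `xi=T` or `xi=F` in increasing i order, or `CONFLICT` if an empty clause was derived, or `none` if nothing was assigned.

Answer: x2=T x4=F

Derivation:
unit clause [2] forces x2=T; simplify:
  satisfied 3 clause(s); 2 remain; assigned so far: [2]
unit clause [-4] forces x4=F; simplify:
  satisfied 2 clause(s); 0 remain; assigned so far: [2, 4]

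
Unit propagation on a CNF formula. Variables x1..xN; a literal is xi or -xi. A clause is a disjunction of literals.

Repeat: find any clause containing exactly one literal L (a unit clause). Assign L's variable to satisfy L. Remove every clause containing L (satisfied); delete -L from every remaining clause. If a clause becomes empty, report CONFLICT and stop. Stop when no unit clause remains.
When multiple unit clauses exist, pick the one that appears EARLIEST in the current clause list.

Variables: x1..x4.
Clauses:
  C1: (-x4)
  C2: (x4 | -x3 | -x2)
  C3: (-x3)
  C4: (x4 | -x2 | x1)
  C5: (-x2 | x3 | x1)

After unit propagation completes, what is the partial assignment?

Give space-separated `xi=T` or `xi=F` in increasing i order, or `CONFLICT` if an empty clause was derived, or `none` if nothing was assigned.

unit clause [-4] forces x4=F; simplify:
  drop 4 from [4, -3, -2] -> [-3, -2]
  drop 4 from [4, -2, 1] -> [-2, 1]
  satisfied 1 clause(s); 4 remain; assigned so far: [4]
unit clause [-3] forces x3=F; simplify:
  drop 3 from [-2, 3, 1] -> [-2, 1]
  satisfied 2 clause(s); 2 remain; assigned so far: [3, 4]

Answer: x3=F x4=F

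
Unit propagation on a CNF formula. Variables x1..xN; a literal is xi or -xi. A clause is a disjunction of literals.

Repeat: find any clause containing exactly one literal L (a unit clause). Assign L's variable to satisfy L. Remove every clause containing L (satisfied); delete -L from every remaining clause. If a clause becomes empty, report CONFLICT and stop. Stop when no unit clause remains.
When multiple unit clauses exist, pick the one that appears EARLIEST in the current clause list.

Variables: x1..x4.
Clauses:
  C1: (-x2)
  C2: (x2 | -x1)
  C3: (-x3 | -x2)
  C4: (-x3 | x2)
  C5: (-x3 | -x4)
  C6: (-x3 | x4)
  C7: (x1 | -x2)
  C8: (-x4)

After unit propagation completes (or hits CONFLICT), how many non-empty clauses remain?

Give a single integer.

Answer: 0

Derivation:
unit clause [-2] forces x2=F; simplify:
  drop 2 from [2, -1] -> [-1]
  drop 2 from [-3, 2] -> [-3]
  satisfied 3 clause(s); 5 remain; assigned so far: [2]
unit clause [-1] forces x1=F; simplify:
  satisfied 1 clause(s); 4 remain; assigned so far: [1, 2]
unit clause [-3] forces x3=F; simplify:
  satisfied 3 clause(s); 1 remain; assigned so far: [1, 2, 3]
unit clause [-4] forces x4=F; simplify:
  satisfied 1 clause(s); 0 remain; assigned so far: [1, 2, 3, 4]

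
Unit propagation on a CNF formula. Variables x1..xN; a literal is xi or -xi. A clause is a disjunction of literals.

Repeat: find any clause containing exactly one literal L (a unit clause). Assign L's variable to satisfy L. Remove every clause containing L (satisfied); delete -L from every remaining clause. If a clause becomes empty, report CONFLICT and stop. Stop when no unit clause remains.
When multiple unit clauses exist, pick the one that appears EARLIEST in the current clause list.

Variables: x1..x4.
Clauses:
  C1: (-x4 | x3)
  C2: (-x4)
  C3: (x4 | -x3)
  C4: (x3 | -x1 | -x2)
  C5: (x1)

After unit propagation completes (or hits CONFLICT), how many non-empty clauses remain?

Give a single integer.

unit clause [-4] forces x4=F; simplify:
  drop 4 from [4, -3] -> [-3]
  satisfied 2 clause(s); 3 remain; assigned so far: [4]
unit clause [-3] forces x3=F; simplify:
  drop 3 from [3, -1, -2] -> [-1, -2]
  satisfied 1 clause(s); 2 remain; assigned so far: [3, 4]
unit clause [1] forces x1=T; simplify:
  drop -1 from [-1, -2] -> [-2]
  satisfied 1 clause(s); 1 remain; assigned so far: [1, 3, 4]
unit clause [-2] forces x2=F; simplify:
  satisfied 1 clause(s); 0 remain; assigned so far: [1, 2, 3, 4]

Answer: 0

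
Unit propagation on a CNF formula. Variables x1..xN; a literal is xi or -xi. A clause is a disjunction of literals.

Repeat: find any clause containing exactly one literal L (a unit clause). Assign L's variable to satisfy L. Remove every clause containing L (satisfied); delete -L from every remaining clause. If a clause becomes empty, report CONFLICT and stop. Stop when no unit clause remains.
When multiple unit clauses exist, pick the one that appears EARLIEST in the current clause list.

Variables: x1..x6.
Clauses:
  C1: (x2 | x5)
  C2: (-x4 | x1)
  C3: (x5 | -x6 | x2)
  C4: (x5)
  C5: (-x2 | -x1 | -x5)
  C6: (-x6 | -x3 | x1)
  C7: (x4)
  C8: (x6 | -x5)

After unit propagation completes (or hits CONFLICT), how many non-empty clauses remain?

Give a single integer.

unit clause [5] forces x5=T; simplify:
  drop -5 from [-2, -1, -5] -> [-2, -1]
  drop -5 from [6, -5] -> [6]
  satisfied 3 clause(s); 5 remain; assigned so far: [5]
unit clause [4] forces x4=T; simplify:
  drop -4 from [-4, 1] -> [1]
  satisfied 1 clause(s); 4 remain; assigned so far: [4, 5]
unit clause [1] forces x1=T; simplify:
  drop -1 from [-2, -1] -> [-2]
  satisfied 2 clause(s); 2 remain; assigned so far: [1, 4, 5]
unit clause [-2] forces x2=F; simplify:
  satisfied 1 clause(s); 1 remain; assigned so far: [1, 2, 4, 5]
unit clause [6] forces x6=T; simplify:
  satisfied 1 clause(s); 0 remain; assigned so far: [1, 2, 4, 5, 6]

Answer: 0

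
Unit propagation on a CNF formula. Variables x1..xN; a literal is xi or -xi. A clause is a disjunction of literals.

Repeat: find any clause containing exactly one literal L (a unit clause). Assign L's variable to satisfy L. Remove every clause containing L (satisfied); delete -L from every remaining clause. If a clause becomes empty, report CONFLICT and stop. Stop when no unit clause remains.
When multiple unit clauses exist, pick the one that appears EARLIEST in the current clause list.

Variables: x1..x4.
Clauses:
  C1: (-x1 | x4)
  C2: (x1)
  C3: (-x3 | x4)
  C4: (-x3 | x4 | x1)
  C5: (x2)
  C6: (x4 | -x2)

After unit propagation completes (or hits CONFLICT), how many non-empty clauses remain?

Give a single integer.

unit clause [1] forces x1=T; simplify:
  drop -1 from [-1, 4] -> [4]
  satisfied 2 clause(s); 4 remain; assigned so far: [1]
unit clause [4] forces x4=T; simplify:
  satisfied 3 clause(s); 1 remain; assigned so far: [1, 4]
unit clause [2] forces x2=T; simplify:
  satisfied 1 clause(s); 0 remain; assigned so far: [1, 2, 4]

Answer: 0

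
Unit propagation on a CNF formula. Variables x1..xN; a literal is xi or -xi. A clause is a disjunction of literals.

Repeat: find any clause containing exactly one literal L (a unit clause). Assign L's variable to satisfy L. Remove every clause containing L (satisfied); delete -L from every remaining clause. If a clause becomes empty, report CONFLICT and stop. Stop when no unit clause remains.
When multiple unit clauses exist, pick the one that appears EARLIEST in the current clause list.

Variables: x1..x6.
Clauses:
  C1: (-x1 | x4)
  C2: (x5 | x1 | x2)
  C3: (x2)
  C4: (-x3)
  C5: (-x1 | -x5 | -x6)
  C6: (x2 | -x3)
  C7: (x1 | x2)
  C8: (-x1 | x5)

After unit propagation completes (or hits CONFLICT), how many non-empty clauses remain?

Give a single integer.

Answer: 3

Derivation:
unit clause [2] forces x2=T; simplify:
  satisfied 4 clause(s); 4 remain; assigned so far: [2]
unit clause [-3] forces x3=F; simplify:
  satisfied 1 clause(s); 3 remain; assigned so far: [2, 3]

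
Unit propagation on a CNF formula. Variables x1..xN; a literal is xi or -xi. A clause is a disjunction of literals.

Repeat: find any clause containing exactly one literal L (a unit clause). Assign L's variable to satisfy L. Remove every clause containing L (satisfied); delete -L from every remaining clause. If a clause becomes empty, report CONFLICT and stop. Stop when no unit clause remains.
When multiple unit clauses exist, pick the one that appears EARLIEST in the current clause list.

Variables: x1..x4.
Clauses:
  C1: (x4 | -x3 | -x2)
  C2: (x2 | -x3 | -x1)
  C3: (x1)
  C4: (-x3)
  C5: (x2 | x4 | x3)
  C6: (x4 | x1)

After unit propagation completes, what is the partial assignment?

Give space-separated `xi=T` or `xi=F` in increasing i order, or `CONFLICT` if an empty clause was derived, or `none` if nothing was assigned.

unit clause [1] forces x1=T; simplify:
  drop -1 from [2, -3, -1] -> [2, -3]
  satisfied 2 clause(s); 4 remain; assigned so far: [1]
unit clause [-3] forces x3=F; simplify:
  drop 3 from [2, 4, 3] -> [2, 4]
  satisfied 3 clause(s); 1 remain; assigned so far: [1, 3]

Answer: x1=T x3=F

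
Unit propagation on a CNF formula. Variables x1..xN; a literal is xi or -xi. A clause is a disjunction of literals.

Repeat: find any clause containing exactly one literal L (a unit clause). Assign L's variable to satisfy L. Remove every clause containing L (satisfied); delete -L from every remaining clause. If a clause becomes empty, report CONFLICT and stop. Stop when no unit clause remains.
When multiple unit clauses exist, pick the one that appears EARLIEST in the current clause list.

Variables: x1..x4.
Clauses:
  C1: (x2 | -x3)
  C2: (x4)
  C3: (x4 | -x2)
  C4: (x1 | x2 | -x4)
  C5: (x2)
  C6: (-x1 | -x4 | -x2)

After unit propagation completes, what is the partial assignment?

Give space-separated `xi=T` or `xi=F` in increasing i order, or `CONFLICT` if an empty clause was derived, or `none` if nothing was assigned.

unit clause [4] forces x4=T; simplify:
  drop -4 from [1, 2, -4] -> [1, 2]
  drop -4 from [-1, -4, -2] -> [-1, -2]
  satisfied 2 clause(s); 4 remain; assigned so far: [4]
unit clause [2] forces x2=T; simplify:
  drop -2 from [-1, -2] -> [-1]
  satisfied 3 clause(s); 1 remain; assigned so far: [2, 4]
unit clause [-1] forces x1=F; simplify:
  satisfied 1 clause(s); 0 remain; assigned so far: [1, 2, 4]

Answer: x1=F x2=T x4=T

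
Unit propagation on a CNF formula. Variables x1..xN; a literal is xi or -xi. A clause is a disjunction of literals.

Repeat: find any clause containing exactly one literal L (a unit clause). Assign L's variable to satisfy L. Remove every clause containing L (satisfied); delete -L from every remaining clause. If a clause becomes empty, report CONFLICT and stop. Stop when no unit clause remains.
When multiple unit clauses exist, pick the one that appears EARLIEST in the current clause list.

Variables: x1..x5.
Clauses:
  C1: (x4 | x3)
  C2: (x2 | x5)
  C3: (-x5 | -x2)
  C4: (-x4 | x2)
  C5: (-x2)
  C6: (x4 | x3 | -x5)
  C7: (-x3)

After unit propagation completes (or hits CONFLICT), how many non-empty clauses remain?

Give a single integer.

Answer: 0

Derivation:
unit clause [-2] forces x2=F; simplify:
  drop 2 from [2, 5] -> [5]
  drop 2 from [-4, 2] -> [-4]
  satisfied 2 clause(s); 5 remain; assigned so far: [2]
unit clause [5] forces x5=T; simplify:
  drop -5 from [4, 3, -5] -> [4, 3]
  satisfied 1 clause(s); 4 remain; assigned so far: [2, 5]
unit clause [-4] forces x4=F; simplify:
  drop 4 from [4, 3] -> [3]
  drop 4 from [4, 3] -> [3]
  satisfied 1 clause(s); 3 remain; assigned so far: [2, 4, 5]
unit clause [3] forces x3=T; simplify:
  drop -3 from [-3] -> [] (empty!)
  satisfied 2 clause(s); 1 remain; assigned so far: [2, 3, 4, 5]
CONFLICT (empty clause)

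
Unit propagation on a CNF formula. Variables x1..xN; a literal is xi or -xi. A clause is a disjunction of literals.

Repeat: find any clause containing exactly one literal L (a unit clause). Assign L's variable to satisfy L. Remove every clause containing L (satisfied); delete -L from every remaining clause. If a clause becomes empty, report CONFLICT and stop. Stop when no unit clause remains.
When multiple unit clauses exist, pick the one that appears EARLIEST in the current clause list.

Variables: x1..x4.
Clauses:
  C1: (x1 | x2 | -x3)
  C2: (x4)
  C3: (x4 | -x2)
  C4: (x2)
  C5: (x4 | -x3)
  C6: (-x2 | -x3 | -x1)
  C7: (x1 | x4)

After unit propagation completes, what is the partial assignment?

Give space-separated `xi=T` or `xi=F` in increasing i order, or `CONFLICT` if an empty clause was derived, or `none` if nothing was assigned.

unit clause [4] forces x4=T; simplify:
  satisfied 4 clause(s); 3 remain; assigned so far: [4]
unit clause [2] forces x2=T; simplify:
  drop -2 from [-2, -3, -1] -> [-3, -1]
  satisfied 2 clause(s); 1 remain; assigned so far: [2, 4]

Answer: x2=T x4=T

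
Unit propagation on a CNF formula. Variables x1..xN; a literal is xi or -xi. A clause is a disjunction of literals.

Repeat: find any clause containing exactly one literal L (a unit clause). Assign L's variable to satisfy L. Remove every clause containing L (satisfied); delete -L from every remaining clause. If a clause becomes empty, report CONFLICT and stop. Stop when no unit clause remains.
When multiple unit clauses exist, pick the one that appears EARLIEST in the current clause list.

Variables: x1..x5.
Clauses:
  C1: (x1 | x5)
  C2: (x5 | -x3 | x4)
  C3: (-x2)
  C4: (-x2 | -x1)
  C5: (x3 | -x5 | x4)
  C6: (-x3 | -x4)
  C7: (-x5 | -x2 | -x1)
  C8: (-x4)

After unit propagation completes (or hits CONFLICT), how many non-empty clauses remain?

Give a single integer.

unit clause [-2] forces x2=F; simplify:
  satisfied 3 clause(s); 5 remain; assigned so far: [2]
unit clause [-4] forces x4=F; simplify:
  drop 4 from [5, -3, 4] -> [5, -3]
  drop 4 from [3, -5, 4] -> [3, -5]
  satisfied 2 clause(s); 3 remain; assigned so far: [2, 4]

Answer: 3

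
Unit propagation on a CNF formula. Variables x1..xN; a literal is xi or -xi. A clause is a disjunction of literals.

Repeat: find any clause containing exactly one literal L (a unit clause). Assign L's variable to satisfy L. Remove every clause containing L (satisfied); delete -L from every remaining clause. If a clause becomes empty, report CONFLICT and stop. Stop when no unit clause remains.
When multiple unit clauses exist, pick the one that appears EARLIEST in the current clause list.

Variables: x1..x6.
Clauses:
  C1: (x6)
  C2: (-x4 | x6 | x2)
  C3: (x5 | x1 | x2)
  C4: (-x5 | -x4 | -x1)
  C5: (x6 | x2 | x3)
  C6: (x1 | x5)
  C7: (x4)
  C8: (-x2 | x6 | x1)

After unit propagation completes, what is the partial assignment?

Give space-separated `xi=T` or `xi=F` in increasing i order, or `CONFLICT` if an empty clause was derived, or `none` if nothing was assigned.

Answer: x4=T x6=T

Derivation:
unit clause [6] forces x6=T; simplify:
  satisfied 4 clause(s); 4 remain; assigned so far: [6]
unit clause [4] forces x4=T; simplify:
  drop -4 from [-5, -4, -1] -> [-5, -1]
  satisfied 1 clause(s); 3 remain; assigned so far: [4, 6]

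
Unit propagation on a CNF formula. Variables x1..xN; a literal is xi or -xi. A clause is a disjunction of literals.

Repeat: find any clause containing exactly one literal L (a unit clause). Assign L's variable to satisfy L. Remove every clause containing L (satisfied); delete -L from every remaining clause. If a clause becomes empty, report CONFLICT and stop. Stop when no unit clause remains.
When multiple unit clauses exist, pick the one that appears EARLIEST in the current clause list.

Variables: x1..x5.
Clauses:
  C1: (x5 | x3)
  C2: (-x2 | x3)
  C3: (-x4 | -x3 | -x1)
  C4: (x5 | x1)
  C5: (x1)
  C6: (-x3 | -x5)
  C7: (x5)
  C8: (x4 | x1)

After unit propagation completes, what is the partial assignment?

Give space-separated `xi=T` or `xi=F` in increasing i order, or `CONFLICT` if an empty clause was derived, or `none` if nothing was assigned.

Answer: x1=T x2=F x3=F x5=T

Derivation:
unit clause [1] forces x1=T; simplify:
  drop -1 from [-4, -3, -1] -> [-4, -3]
  satisfied 3 clause(s); 5 remain; assigned so far: [1]
unit clause [5] forces x5=T; simplify:
  drop -5 from [-3, -5] -> [-3]
  satisfied 2 clause(s); 3 remain; assigned so far: [1, 5]
unit clause [-3] forces x3=F; simplify:
  drop 3 from [-2, 3] -> [-2]
  satisfied 2 clause(s); 1 remain; assigned so far: [1, 3, 5]
unit clause [-2] forces x2=F; simplify:
  satisfied 1 clause(s); 0 remain; assigned so far: [1, 2, 3, 5]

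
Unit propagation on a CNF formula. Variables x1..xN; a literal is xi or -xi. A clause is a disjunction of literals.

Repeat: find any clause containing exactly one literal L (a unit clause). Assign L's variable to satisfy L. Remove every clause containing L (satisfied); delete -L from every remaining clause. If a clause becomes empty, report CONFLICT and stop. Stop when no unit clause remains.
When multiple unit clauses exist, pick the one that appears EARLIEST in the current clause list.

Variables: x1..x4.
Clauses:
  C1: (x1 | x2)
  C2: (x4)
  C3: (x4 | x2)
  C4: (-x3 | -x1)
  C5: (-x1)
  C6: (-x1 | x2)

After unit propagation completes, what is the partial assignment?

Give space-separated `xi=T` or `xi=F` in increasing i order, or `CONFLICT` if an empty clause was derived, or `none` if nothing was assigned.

Answer: x1=F x2=T x4=T

Derivation:
unit clause [4] forces x4=T; simplify:
  satisfied 2 clause(s); 4 remain; assigned so far: [4]
unit clause [-1] forces x1=F; simplify:
  drop 1 from [1, 2] -> [2]
  satisfied 3 clause(s); 1 remain; assigned so far: [1, 4]
unit clause [2] forces x2=T; simplify:
  satisfied 1 clause(s); 0 remain; assigned so far: [1, 2, 4]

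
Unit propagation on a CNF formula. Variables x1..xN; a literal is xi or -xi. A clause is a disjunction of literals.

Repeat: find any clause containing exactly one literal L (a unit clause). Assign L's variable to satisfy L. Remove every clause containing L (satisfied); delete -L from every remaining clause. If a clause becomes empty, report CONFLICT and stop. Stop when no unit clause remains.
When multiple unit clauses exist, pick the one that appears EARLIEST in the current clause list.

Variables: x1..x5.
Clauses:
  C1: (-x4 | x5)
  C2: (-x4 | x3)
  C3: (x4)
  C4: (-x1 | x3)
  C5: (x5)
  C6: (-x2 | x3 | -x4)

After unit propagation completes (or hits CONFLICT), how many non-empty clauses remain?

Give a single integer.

Answer: 0

Derivation:
unit clause [4] forces x4=T; simplify:
  drop -4 from [-4, 5] -> [5]
  drop -4 from [-4, 3] -> [3]
  drop -4 from [-2, 3, -4] -> [-2, 3]
  satisfied 1 clause(s); 5 remain; assigned so far: [4]
unit clause [5] forces x5=T; simplify:
  satisfied 2 clause(s); 3 remain; assigned so far: [4, 5]
unit clause [3] forces x3=T; simplify:
  satisfied 3 clause(s); 0 remain; assigned so far: [3, 4, 5]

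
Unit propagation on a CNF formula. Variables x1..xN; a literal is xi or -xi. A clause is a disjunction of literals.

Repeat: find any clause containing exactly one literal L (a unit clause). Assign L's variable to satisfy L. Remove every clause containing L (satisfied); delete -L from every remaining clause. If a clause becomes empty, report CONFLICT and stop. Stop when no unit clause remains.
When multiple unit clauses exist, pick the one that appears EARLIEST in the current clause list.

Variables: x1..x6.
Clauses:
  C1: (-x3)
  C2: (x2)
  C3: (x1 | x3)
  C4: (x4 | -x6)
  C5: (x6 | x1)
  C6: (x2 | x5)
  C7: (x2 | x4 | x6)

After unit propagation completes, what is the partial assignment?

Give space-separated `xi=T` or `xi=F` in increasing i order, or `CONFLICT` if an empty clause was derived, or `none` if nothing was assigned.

Answer: x1=T x2=T x3=F

Derivation:
unit clause [-3] forces x3=F; simplify:
  drop 3 from [1, 3] -> [1]
  satisfied 1 clause(s); 6 remain; assigned so far: [3]
unit clause [2] forces x2=T; simplify:
  satisfied 3 clause(s); 3 remain; assigned so far: [2, 3]
unit clause [1] forces x1=T; simplify:
  satisfied 2 clause(s); 1 remain; assigned so far: [1, 2, 3]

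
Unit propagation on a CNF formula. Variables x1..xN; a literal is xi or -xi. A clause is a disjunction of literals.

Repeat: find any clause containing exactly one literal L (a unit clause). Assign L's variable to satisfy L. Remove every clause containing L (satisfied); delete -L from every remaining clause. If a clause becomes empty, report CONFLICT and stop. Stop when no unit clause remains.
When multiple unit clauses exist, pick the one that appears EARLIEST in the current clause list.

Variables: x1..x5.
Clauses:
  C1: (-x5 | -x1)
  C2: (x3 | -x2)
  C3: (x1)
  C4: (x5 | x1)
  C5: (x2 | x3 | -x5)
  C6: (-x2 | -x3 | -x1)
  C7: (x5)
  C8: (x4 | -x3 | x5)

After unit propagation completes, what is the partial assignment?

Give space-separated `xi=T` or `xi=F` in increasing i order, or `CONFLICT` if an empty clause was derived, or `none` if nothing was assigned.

unit clause [1] forces x1=T; simplify:
  drop -1 from [-5, -1] -> [-5]
  drop -1 from [-2, -3, -1] -> [-2, -3]
  satisfied 2 clause(s); 6 remain; assigned so far: [1]
unit clause [-5] forces x5=F; simplify:
  drop 5 from [5] -> [] (empty!)
  drop 5 from [4, -3, 5] -> [4, -3]
  satisfied 2 clause(s); 4 remain; assigned so far: [1, 5]
CONFLICT (empty clause)

Answer: CONFLICT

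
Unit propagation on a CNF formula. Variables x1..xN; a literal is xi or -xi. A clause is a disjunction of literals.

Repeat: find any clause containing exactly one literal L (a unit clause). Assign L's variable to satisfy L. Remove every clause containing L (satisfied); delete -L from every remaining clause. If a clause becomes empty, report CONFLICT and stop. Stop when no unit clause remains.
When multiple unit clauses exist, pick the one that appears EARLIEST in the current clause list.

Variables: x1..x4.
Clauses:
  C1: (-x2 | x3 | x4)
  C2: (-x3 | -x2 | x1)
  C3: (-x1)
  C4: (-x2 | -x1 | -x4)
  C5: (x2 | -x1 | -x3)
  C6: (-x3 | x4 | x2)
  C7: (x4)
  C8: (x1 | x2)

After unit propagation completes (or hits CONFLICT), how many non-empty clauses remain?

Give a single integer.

unit clause [-1] forces x1=F; simplify:
  drop 1 from [-3, -2, 1] -> [-3, -2]
  drop 1 from [1, 2] -> [2]
  satisfied 3 clause(s); 5 remain; assigned so far: [1]
unit clause [4] forces x4=T; simplify:
  satisfied 3 clause(s); 2 remain; assigned so far: [1, 4]
unit clause [2] forces x2=T; simplify:
  drop -2 from [-3, -2] -> [-3]
  satisfied 1 clause(s); 1 remain; assigned so far: [1, 2, 4]
unit clause [-3] forces x3=F; simplify:
  satisfied 1 clause(s); 0 remain; assigned so far: [1, 2, 3, 4]

Answer: 0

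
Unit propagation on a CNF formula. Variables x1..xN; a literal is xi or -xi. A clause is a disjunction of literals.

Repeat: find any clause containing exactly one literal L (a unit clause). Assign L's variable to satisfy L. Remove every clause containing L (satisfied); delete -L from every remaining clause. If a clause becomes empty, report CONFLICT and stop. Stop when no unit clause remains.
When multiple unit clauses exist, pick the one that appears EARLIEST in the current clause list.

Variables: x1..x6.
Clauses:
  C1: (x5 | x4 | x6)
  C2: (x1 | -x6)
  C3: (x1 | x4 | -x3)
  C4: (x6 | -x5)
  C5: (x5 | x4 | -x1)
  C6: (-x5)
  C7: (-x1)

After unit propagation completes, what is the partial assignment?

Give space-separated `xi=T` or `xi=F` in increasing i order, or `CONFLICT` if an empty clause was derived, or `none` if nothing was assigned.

Answer: x1=F x4=T x5=F x6=F

Derivation:
unit clause [-5] forces x5=F; simplify:
  drop 5 from [5, 4, 6] -> [4, 6]
  drop 5 from [5, 4, -1] -> [4, -1]
  satisfied 2 clause(s); 5 remain; assigned so far: [5]
unit clause [-1] forces x1=F; simplify:
  drop 1 from [1, -6] -> [-6]
  drop 1 from [1, 4, -3] -> [4, -3]
  satisfied 2 clause(s); 3 remain; assigned so far: [1, 5]
unit clause [-6] forces x6=F; simplify:
  drop 6 from [4, 6] -> [4]
  satisfied 1 clause(s); 2 remain; assigned so far: [1, 5, 6]
unit clause [4] forces x4=T; simplify:
  satisfied 2 clause(s); 0 remain; assigned so far: [1, 4, 5, 6]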